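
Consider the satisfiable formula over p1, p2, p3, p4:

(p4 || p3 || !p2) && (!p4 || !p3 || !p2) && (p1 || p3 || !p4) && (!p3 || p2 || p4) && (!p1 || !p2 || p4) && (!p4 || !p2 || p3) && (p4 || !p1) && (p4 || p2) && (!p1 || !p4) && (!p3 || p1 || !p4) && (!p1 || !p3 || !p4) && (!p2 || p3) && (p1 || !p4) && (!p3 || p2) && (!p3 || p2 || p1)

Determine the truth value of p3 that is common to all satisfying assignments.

Suppose p3 = false.
(!p2) alone gives p2 = false.
(p4) alone gives p4 = true.
(p1) alone gives p1 = true.
Now (!p1) is unsatisfied and unit — conflict.
So every satisfying assignment has p3 = True.

True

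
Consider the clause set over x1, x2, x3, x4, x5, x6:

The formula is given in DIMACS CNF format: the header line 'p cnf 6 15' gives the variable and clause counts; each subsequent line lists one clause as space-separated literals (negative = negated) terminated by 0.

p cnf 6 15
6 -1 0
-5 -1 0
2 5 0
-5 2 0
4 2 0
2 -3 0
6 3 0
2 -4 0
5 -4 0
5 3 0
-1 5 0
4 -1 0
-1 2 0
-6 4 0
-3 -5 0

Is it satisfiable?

Satisfiable

Suppose x6 = False.
From the singleton clause (¬x1), x1 = False.
From the singleton clause (x3), x3 = True.
From the singleton clause (x2), x2 = True.
From the singleton clause (¬x5), x5 = False.
From the singleton clause (¬x4), x4 = False.
Every clause now holds.
A satisfying assignment: x1: False; x2: True; x3: True; x4: False; x5: False; x6: False.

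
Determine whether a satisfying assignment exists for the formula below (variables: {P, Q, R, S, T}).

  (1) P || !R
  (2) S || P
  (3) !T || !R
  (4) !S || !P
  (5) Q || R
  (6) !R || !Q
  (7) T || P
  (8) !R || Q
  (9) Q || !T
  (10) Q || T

Satisfiable

Suppose P = false.
(!R) alone gives R = false.
(S) alone gives S = true.
(Q) alone gives Q = true.
(T) alone gives T = true.
Every clause now holds.
A satisfying assignment: P ↦ false; Q ↦ true; R ↦ false; S ↦ true; T ↦ true.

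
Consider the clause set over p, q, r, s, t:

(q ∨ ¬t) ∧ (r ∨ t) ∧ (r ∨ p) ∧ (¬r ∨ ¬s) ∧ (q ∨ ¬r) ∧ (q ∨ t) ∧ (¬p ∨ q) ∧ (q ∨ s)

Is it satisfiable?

Suppose q = True.
Suppose r = True.
The clause (¬s) is unit, so s = False.
Every clause is now satisfied; p, t are unconstrained.
A satisfying assignment: p=True; q=True; r=True; s=False; t=True.

Satisfiable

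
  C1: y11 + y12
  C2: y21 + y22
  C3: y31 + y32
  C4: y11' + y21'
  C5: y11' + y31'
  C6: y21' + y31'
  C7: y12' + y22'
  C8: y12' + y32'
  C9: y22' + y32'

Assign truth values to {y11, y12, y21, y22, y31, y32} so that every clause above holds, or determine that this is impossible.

UNSATISFIABLE

Branch on y11: set y11 = 1.
Unit clause (y21') forces y21 = 0.
Unit clause (y22) forces y22 = 1.
Unit clause (y31') forces y31 = 0.
Unit clause (y32) forces y32 = 1.
But (y32') is also a unit clause — contradiction.
So y11 must be the other value — set y11 = 0.
Unit clause (y12) forces y12 = 1.
Unit clause (y22') forces y22 = 0.
Unit clause (y21) forces y21 = 1.
Unit clause (y31') forces y31 = 0.
Unit clause (y32) forces y32 = 1.
But (y32') is also a unit clause — contradiction.
Either choice for y11 ends in contradiction.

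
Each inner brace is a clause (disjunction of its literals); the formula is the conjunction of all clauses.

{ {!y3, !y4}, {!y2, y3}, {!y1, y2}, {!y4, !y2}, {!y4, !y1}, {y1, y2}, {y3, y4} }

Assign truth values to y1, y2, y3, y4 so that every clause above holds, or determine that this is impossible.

y1: true; y2: true; y3: true; y4: false

Case y3 = true:
The clause (!y4) is unit, so y4 = false.
Case y1 = true:
The clause (y2) is unit, so y2 = true.
This assignment satisfies each clause.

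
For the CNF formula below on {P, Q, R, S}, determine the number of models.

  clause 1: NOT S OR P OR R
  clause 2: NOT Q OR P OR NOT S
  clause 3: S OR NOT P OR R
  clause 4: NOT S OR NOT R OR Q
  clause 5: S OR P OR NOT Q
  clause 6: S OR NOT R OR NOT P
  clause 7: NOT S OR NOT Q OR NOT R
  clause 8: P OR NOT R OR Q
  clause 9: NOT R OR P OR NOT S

3

There are 2^4 = 16 truth assignments over (P, Q, R, S).
Check each against the 9 clauses (columns in the order P, Q, R, S):
  F F F F  ✓ satisfies all
  F F F T  ✗ fails (NOT S OR P OR R)
  F F T F  ✗ fails (P OR NOT R OR Q)
  F F T T  ✗ fails (NOT S OR NOT R OR Q)
  F T F F  ✗ fails (S OR P OR NOT Q)
  F T F T  ✗ fails (NOT S OR P OR R)
  F T T F  ✗ fails (S OR P OR NOT Q)
  F T T T  ✗ fails (NOT Q OR P OR NOT S)
  T F F F  ✗ fails (S OR NOT P OR R)
  T F F T  ✓ satisfies all
  T F T F  ✗ fails (S OR NOT R OR NOT P)
  T F T T  ✗ fails (NOT S OR NOT R OR Q)
  T T F F  ✗ fails (S OR NOT P OR R)
  T T F T  ✓ satisfies all
  T T T F  ✗ fails (S OR NOT R OR NOT P)
  T T T T  ✗ fails (NOT S OR NOT Q OR NOT R)
3 of the 16 rows are models.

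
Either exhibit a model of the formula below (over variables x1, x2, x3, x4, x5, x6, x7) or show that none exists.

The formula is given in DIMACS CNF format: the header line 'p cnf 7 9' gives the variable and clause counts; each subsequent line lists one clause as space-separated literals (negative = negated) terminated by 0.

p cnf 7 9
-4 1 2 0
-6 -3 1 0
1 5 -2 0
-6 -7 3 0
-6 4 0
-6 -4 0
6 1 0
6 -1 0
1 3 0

Branch on x6: set x6 = False.
From the singleton clause (x1), x1 = True.
That conflicts with the unit clause (¬x1).
So x6 must be the other value — set x6 = True.
From the singleton clause (x4), x4 = True.
That conflicts with the unit clause (¬x4).
Neither x6 = True nor x6 = False works.

UNSATISFIABLE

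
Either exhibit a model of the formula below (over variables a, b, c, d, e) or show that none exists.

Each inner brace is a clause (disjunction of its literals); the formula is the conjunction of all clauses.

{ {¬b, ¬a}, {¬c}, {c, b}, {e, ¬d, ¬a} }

(¬c) alone gives c = False.
(b) alone gives b = True.
(¬a) alone gives a = False.
All clauses hold; d, e can take either value.

a ↦ False; b ↦ True; c ↦ False; d ↦ False; e ↦ False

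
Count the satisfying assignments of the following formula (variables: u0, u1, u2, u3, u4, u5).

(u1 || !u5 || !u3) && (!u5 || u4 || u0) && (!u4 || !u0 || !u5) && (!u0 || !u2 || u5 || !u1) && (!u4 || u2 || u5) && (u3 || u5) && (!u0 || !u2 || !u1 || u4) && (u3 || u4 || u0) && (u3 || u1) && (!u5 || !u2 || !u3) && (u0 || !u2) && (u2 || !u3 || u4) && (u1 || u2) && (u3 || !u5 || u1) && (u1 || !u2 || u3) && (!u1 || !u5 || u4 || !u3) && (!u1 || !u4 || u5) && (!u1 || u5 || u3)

5

There are 2^6 = 64 truth assignments over (u0, u1, u2, u3, u4, u5).
Split on u1. With u1 = true, the clauses containing u1 are satisfied and !u1 drops from the rest; 3 of the 2^5 = 32 assignments to the other variables satisfy what remains.
With u1 = false, by the same count on the reduced clause set, 2 assignments work.
Total: 3 + 2 = 5.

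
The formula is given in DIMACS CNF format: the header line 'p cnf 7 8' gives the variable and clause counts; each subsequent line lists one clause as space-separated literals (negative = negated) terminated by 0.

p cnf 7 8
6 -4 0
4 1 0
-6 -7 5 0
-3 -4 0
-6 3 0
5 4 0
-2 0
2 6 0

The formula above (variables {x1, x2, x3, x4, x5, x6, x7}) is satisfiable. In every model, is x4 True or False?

Suppose x4 = True.
The clause (x6) is unit, so x6 = True.
The clause (¬x3) is unit, so x3 = False.
That conflicts with the unit clause (x3).
So every satisfying assignment has x4 = False.

False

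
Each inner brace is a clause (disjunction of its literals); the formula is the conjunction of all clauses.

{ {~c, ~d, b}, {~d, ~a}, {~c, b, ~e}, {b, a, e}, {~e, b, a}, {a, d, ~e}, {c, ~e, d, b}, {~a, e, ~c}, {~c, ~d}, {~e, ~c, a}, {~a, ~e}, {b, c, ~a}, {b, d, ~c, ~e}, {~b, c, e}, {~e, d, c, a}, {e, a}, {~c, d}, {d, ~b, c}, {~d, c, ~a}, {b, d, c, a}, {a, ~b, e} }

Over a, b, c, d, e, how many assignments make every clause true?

1

There are 2^5 = 32 truth assignments over (a, b, c, d, e).
Split on d. With d = 1, the clauses containing d are satisfied and ~d drops from the rest; 1 of the 2^4 = 16 assignments to the other variables satisfy what remains.
With d = 0, by the same count on the reduced clause set, 0 assignments work.
Total: 1 + 0 = 1.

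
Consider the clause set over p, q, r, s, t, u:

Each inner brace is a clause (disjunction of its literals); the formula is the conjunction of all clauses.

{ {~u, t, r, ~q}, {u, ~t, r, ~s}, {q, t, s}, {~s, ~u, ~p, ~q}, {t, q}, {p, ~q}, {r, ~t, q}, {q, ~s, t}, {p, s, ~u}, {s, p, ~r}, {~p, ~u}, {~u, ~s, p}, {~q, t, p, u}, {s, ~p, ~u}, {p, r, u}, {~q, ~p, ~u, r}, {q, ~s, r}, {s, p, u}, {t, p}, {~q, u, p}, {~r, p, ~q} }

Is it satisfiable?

Yes

Suppose t = 1.
Suppose p = 1.
From the singleton clause (~u), u = 0.
Suppose r = 1.
All clauses hold; q, s can take either value.
A satisfying assignment: p=1,  q=0,  r=1,  s=1,  t=1,  u=0.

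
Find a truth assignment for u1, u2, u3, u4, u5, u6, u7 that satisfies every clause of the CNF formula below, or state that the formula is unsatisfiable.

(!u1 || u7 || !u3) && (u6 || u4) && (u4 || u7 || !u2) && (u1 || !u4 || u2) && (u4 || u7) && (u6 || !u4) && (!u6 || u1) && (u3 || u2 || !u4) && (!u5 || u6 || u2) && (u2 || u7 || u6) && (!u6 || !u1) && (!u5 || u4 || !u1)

UNSATISFIABLE

Try u6 = true.
Unit clause (u1) forces u1 = true.
But (!u1) is also a unit clause — contradiction.
So u6 must be the other value — set u6 = false.
Unit clause (u4) forces u4 = true.
But (!u4) is also a unit clause — contradiction.
Both values of u6 lead to a conflict.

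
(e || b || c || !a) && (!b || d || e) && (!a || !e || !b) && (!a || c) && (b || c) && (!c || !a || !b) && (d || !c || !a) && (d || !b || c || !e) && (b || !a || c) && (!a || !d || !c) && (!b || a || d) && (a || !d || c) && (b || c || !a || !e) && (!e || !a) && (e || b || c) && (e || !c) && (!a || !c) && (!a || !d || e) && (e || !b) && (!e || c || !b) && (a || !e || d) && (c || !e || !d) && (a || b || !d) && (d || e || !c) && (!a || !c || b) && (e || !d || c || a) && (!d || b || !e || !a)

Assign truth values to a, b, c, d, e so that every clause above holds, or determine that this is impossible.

a: false; b: true; c: true; d: true; e: true

Branch on a: set a = false.
Branch on b: set b = true.
(d) alone gives d = true.
(c) alone gives c = true.
(e) alone gives e = true.
This assignment satisfies each clause.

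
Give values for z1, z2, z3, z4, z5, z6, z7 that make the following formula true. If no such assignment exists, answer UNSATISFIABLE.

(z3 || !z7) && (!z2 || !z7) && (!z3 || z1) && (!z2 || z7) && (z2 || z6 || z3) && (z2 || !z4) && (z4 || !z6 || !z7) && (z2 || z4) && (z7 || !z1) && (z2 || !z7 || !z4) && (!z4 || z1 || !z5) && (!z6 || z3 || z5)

Case z3 = true:
(z1) alone gives z1 = true.
(z7) alone gives z7 = true.
(!z2) alone gives z2 = false.
(!z4) alone gives z4 = false.
Now (z4) is unsatisfied and unit — conflict.
So z3 must be the other value — set z3 = false.
(!z7) alone gives z7 = false.
(!z2) alone gives z2 = false.
(z6) alone gives z6 = true.
(!z4) alone gives z4 = false.
Now (z4) is unsatisfied and unit — conflict.
Neither z3 = true nor z3 = false works.

UNSATISFIABLE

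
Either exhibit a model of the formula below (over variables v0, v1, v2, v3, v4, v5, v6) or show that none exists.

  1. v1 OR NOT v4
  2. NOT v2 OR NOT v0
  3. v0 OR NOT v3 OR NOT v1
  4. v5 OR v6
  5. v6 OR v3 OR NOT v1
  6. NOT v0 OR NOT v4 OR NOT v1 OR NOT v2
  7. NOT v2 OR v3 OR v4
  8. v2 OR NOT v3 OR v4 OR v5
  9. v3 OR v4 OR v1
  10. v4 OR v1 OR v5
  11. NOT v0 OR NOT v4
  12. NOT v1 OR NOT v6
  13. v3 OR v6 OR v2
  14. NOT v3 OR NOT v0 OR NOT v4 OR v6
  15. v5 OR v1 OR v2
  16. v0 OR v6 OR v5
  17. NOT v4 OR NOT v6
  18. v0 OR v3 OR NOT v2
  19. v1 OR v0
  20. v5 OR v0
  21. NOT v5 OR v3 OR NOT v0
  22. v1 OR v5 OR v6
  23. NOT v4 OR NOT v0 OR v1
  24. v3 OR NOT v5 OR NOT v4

Suppose v1 = true.
From the singleton clause (NOT v6), v6 = false.
From the singleton clause (v5), v5 = true.
From the singleton clause (v3), v3 = true.
From the singleton clause (v0), v0 = true.
From the singleton clause (NOT v2), v2 = false.
From the singleton clause (NOT v4), v4 = false.
Every clause now holds.

v0: true; v1: true; v2: false; v3: true; v4: false; v5: true; v6: false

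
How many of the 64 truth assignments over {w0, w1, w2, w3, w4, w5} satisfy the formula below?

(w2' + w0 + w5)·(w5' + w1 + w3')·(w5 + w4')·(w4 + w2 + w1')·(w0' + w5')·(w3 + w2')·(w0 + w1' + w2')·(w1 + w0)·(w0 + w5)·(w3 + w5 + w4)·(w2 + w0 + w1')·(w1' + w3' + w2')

There are 2^6 = 64 truth assignments over (w0, w1, w2, w3, w4, w5).
Split on w0. With w0 = 1, the clauses containing w0 are satisfied and w0' drops from the rest; 2 of the 2^5 = 32 assignments to the other variables satisfy what remains.
With w0 = 0, by the same count on the reduced clause set, 0 assignments work.
Total: 2 + 0 = 2.

2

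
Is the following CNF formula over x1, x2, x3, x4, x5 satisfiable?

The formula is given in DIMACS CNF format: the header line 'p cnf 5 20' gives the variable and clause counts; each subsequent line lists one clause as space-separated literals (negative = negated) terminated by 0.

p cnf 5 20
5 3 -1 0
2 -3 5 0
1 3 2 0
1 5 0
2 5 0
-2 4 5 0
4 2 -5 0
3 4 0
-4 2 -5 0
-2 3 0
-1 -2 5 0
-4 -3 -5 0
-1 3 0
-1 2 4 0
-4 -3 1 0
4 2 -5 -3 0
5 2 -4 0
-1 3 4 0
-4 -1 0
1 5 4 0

Suppose x1 = True.
The clause (x3) is unit, so x3 = True.
The clause (¬x4) is unit, so x4 = False.
The clause (x2) is unit, so x2 = True.
The clause (x5) is unit, so x5 = True.
Every clause now holds.
A satisfying assignment: x1: True, x2: True, x3: True, x4: False, x5: True.

Yes, satisfiable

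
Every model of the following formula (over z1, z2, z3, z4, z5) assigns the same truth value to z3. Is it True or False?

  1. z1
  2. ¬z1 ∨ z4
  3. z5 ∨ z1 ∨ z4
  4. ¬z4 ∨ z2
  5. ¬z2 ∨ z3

True

Suppose z3 = False.
The clause (z1) is unit, so z1 = True.
The clause (z4) is unit, so z4 = True.
The clause (z2) is unit, so z2 = True.
That conflicts with the unit clause (¬z2).
So every satisfying assignment has z3 = True.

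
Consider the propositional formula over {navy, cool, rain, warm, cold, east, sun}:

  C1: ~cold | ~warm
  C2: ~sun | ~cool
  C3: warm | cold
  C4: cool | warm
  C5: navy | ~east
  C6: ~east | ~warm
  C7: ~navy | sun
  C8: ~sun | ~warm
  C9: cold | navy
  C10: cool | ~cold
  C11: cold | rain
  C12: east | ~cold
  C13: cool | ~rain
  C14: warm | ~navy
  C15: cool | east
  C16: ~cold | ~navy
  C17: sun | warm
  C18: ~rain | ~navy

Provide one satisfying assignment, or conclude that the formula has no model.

UNSATISFIABLE

Branch on cold: set cold = 0.
The clause (warm) is unit, so warm = 1.
The clause (~east) is unit, so east = 0.
The clause (~sun) is unit, so sun = 0.
The clause (~navy) is unit, so navy = 0.
That conflicts with the unit clause (navy).
That branch fails; take cold = 1 instead.
The clause (~warm) is unit, so warm = 0.
The clause (cool) is unit, so cool = 1.
The clause (~sun) is unit, so sun = 0.
That conflicts with the unit clause (sun).
Both values of cold lead to a conflict.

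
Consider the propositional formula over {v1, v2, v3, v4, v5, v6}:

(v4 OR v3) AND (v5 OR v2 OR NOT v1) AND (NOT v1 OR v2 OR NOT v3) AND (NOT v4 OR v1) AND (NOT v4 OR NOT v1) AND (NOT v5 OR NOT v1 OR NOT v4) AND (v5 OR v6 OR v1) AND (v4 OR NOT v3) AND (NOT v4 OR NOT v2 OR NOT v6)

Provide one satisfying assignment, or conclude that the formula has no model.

UNSATISFIABLE

Try v4 = true.
(v1) alone gives v1 = true.
Now (NOT v1) is unsatisfied and unit — conflict.
That branch fails; take v4 = false instead.
(v3) alone gives v3 = true.
Now (NOT v3) is unsatisfied and unit — conflict.
Either choice for v4 ends in contradiction.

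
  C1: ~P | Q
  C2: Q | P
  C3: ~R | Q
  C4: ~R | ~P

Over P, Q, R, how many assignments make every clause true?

3

There are 2^3 = 8 truth assignments over (P, Q, R).
Check each against the 4 clauses (columns in the order P, Q, R):
  F F F  ✗ fails (Q | P)
  F F T  ✗ fails (Q | P)
  F T F  ✓ satisfies all
  F T T  ✓ satisfies all
  T F F  ✗ fails (~P | Q)
  T F T  ✗ fails (~P | Q)
  T T F  ✓ satisfies all
  T T T  ✗ fails (~R | ~P)
3 of the 8 rows are models.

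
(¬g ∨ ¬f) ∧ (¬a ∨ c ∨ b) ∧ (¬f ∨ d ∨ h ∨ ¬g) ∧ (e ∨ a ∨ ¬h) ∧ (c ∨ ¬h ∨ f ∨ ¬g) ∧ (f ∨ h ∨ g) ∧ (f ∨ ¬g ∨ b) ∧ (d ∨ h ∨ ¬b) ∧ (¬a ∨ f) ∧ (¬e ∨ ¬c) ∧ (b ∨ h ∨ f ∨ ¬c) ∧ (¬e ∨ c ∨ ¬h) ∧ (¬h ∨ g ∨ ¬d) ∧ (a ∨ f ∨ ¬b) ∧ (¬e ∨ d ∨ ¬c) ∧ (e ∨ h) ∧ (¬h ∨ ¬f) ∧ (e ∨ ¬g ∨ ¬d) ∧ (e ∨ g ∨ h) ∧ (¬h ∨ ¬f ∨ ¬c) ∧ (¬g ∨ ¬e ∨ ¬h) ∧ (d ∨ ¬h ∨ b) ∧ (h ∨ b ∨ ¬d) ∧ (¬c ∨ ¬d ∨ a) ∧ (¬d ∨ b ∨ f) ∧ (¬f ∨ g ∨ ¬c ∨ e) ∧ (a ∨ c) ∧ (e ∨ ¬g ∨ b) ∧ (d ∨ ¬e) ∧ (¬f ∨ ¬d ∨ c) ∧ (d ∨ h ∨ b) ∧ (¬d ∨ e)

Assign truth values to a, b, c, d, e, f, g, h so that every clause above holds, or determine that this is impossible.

UNSATISFIABLE

Case g = False:
Case f = True:
(¬h) alone gives h = False.
(e) alone gives e = True.
(¬c) alone gives c = False.
(a) alone gives a = True.
(b) alone gives b = True.
(d) alone gives d = True.
That conflicts with the unit clause (¬d).
So f must be the other value — set f = False.
(h) alone gives h = True.
(¬a) alone gives a = False.
(e) alone gives e = True.
(¬c) alone gives c = False.
That conflicts with the unit clause (c).
Neither f = True nor f = False works.
So g must be the other value — set g = True.
(¬f) alone gives f = False.
(b) alone gives b = True.
(¬a) alone gives a = False.
That conflicts with the unit clause (a).
Neither g = True nor g = False works.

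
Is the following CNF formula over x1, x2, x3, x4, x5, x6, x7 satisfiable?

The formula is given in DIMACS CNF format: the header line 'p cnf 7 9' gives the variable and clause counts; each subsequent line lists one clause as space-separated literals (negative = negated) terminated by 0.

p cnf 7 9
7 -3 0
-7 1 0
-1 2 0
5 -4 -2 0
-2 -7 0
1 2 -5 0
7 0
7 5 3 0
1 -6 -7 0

From the singleton clause (x7), x7 = True.
From the singleton clause (x1), x1 = True.
From the singleton clause (x2), x2 = True.
Now (¬x2) is unsatisfied and unit — conflict.
No assignment satisfies every clause.

Unsatisfiable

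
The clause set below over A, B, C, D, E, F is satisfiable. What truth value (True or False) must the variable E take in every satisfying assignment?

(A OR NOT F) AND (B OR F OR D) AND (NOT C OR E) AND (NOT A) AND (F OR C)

True

Suppose E = false.
Unit clause (NOT C) forces C = false.
Unit clause (NOT A) forces A = false.
Unit clause (NOT F) forces F = false.
Now (F) is unsatisfied and unit — conflict.
So every satisfying assignment has E = True.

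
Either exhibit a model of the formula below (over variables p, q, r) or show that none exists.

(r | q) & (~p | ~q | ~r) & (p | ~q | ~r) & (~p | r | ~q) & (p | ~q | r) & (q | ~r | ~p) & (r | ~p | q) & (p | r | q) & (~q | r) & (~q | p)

Branch on r: set r = 1.
Branch on p: set p = 0.
(~q) alone gives q = 0.
This assignment satisfies each clause.

p ↦ 0, q ↦ 0, r ↦ 1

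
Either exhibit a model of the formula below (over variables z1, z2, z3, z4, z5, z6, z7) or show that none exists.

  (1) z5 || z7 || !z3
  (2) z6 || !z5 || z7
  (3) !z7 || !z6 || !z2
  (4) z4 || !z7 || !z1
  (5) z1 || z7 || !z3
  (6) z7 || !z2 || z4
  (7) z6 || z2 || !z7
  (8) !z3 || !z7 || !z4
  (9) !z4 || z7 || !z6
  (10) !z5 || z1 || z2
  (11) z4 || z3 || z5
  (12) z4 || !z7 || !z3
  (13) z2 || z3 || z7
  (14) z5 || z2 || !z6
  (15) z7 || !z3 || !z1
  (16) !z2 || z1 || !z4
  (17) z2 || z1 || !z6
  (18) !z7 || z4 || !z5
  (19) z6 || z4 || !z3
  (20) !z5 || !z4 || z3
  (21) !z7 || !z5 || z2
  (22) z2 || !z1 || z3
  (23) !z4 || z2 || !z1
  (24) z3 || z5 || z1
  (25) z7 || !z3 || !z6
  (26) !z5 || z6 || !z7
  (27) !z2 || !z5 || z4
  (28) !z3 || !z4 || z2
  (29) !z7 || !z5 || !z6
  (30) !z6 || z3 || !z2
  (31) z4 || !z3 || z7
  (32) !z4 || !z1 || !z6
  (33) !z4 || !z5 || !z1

z1 ↦ true, z2 ↦ true, z3 ↦ false, z4 ↦ true, z5 ↦ false, z6 ↦ false, z7 ↦ false

Branch on z5: set z5 = false.
Branch on z7: set z7 = false.
From the singleton clause (!z3), z3 = false.
From the singleton clause (z4), z4 = true.
From the singleton clause (!z6), z6 = false.
From the singleton clause (z2), z2 = true.
From the singleton clause (z1), z1 = true.
All clauses are satisfied.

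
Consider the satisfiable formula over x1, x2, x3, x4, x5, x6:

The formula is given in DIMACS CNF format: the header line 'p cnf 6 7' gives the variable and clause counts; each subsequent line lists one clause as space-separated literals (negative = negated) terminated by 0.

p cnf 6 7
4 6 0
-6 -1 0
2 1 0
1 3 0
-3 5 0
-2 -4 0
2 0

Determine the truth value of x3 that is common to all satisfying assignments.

Suppose x3 = False.
Unit clause (x1) forces x1 = True.
Unit clause (¬x6) forces x6 = False.
Unit clause (x4) forces x4 = True.
Unit clause (¬x2) forces x2 = False.
Now (x2) is unsatisfied and unit — conflict.
So every satisfying assignment has x3 = True.

True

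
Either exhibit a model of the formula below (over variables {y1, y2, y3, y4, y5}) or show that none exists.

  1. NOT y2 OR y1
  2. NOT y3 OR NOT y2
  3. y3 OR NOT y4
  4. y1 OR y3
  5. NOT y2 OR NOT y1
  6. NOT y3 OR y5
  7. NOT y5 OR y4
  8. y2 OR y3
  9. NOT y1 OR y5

y1 ↦ false,  y2 ↦ false,  y3 ↦ true,  y4 ↦ true,  y5 ↦ true

Case y2 = false:
From the singleton clause (y3), y3 = true.
From the singleton clause (y5), y5 = true.
From the singleton clause (y4), y4 = true.
Every clause is now satisfied; y1 is unconstrained.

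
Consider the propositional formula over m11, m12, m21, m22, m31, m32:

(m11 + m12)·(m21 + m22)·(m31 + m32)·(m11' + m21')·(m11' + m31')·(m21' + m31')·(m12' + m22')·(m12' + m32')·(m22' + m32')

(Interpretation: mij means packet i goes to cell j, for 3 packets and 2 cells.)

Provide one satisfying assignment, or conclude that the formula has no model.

Suppose m11 = 1.
Unit clause (m21') forces m21 = 0.
Unit clause (m22) forces m22 = 1.
Unit clause (m31') forces m31 = 0.
Unit clause (m32) forces m32 = 1.
But (m32') is also a unit clause — contradiction.
Backtrack on m11: now try m11 = 0.
Unit clause (m12) forces m12 = 1.
Unit clause (m22') forces m22 = 0.
Unit clause (m21) forces m21 = 1.
Unit clause (m31') forces m31 = 0.
Unit clause (m32) forces m32 = 1.
But (m32') is also a unit clause — contradiction.
Both values of m11 lead to a conflict.

UNSATISFIABLE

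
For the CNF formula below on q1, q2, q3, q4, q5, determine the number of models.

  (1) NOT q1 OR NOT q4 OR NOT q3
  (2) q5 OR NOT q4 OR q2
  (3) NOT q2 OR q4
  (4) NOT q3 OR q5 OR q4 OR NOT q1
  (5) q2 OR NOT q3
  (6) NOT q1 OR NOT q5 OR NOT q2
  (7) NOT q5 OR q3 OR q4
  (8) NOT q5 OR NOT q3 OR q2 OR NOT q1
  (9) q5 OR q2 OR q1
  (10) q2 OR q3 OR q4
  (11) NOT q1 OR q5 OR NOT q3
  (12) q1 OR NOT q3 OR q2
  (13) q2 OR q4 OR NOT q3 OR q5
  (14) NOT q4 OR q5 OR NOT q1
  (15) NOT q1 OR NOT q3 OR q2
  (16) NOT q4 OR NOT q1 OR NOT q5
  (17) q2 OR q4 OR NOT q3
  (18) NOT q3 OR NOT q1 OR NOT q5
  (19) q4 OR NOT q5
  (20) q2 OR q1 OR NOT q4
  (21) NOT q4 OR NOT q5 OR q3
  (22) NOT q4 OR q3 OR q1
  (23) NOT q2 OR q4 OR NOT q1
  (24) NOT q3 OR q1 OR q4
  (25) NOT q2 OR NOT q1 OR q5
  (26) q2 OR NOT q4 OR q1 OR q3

2

There are 2^5 = 32 truth assignments over (q1, q2, q3, q4, q5).
Split on q4. With q4 = true, the clauses containing q4 are satisfied and NOT q4 drops from the rest; 2 of the 2^4 = 16 assignments to the other variables satisfy what remains.
With q4 = false, by the same count on the reduced clause set, 0 assignments work.
(One model: q1=F, q2=T, q3=T, q4=T, q5=F.)
Total: 2 + 0 = 2.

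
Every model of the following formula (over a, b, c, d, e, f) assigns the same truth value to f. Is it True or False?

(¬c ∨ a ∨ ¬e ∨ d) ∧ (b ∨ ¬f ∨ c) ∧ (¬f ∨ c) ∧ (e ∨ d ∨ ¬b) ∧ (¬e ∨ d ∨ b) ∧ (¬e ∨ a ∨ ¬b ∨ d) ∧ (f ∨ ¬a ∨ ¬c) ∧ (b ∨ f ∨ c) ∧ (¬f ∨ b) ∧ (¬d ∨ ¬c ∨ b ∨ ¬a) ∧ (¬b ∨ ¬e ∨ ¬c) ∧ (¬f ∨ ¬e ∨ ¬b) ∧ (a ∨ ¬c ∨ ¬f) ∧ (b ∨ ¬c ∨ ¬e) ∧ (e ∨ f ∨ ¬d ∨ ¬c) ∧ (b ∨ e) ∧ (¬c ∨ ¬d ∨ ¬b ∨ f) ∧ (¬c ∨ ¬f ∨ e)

Suppose f = True.
The clause (c) is unit, so c = True.
The clause (b) is unit, so b = True.
The clause (¬e) is unit, so e = False.
Now (e) is unsatisfied and unit — conflict.
So every satisfying assignment has f = False.

False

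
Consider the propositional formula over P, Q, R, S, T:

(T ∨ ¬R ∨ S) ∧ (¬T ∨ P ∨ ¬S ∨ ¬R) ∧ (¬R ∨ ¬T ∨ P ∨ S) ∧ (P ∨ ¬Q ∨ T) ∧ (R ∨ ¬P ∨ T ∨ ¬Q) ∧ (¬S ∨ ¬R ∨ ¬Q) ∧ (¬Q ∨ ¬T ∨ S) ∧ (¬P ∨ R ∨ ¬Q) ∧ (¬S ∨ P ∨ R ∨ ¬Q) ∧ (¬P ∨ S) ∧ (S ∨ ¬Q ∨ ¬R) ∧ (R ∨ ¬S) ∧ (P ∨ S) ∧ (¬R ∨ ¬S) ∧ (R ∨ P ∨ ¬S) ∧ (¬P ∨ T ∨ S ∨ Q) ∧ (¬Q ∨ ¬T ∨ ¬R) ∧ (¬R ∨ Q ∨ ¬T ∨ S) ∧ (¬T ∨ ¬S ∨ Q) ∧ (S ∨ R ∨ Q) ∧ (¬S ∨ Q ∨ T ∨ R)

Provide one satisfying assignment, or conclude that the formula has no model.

UNSATISFIABLE

Try P = False.
From the singleton clause (S), S = True.
From the singleton clause (R), R = True.
That conflicts with the unit clause (¬R).
Backtrack on P: now try P = True.
From the singleton clause (S), S = True.
From the singleton clause (R), R = True.
That conflicts with the unit clause (¬R).
Either choice for P ends in contradiction.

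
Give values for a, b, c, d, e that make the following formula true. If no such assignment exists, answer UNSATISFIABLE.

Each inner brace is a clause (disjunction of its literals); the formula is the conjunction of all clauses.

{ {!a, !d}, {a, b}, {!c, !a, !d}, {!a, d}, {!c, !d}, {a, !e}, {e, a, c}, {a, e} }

Branch on a: set a = false.
Unit clause (b) forces b = true.
Unit clause (!e) forces e = false.
That conflicts with the unit clause (e).
Backtrack on a: now try a = true.
Unit clause (!d) forces d = false.
That conflicts with the unit clause (d).
Neither a = true nor a = false works.

UNSATISFIABLE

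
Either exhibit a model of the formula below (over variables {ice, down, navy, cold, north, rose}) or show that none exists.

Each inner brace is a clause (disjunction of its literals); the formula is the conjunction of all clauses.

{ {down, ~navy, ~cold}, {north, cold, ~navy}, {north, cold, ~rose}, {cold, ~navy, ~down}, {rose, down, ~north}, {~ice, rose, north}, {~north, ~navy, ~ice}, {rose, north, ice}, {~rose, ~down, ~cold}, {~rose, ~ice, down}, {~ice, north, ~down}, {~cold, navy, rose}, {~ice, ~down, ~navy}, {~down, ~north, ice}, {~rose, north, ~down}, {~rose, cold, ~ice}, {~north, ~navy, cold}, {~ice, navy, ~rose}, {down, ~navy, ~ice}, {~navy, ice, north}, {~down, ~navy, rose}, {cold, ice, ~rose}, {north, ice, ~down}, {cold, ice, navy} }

Suppose down = 0.
Suppose navy = 0.
Suppose rose = 1.
From the singleton clause (~ice), ice = 0.
From the singleton clause (cold), cold = 1.
Every clause is now satisfied; north is unconstrained.

ice=0; down=0; navy=0; cold=1; north=0; rose=1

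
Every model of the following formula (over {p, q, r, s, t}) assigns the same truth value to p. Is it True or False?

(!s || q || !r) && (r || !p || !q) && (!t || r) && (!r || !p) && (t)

Suppose p = true.
Unit clause (!r) forces r = false.
Unit clause (!q) forces q = false.
Unit clause (!t) forces t = false.
Now (t) is unsatisfied and unit — conflict.
So every satisfying assignment has p = False.

False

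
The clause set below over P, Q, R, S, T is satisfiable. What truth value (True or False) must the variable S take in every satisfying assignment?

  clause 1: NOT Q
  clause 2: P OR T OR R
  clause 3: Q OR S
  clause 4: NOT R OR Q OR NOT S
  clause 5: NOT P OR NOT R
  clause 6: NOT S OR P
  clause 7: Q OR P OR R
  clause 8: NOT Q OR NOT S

Suppose S = false.
(NOT Q) alone gives Q = false.
But (Q) is also a unit clause — contradiction.
So every satisfying assignment has S = True.

True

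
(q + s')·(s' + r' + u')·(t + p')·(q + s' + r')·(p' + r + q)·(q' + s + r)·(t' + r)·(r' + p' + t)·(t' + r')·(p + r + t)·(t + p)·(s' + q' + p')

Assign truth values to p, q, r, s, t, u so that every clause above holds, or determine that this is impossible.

Branch on q: set q = 1.
Branch on t: set t = 1.
The clause (r) is unit, so r = 1.
Now (r') is unsatisfied and unit — conflict.
That branch fails; take t = 0 instead.
The clause (p') is unit, so p = 0.
Now (p) is unsatisfied and unit — conflict.
Both values of t lead to a conflict.
That branch fails; take q = 0 instead.
The clause (s') is unit, so s = 0.
Branch on t: set t = 1.
The clause (r) is unit, so r = 1.
Now (r') is unsatisfied and unit — conflict.
That branch fails; take t = 0 instead.
The clause (p') is unit, so p = 0.
Now (p) is unsatisfied and unit — conflict.
Both values of t lead to a conflict.
Both values of q lead to a conflict.

UNSATISFIABLE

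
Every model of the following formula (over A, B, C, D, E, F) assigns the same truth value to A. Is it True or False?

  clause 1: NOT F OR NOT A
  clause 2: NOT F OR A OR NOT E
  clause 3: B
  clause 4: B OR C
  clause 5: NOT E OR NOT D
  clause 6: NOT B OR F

Suppose A = true.
Unit clause (NOT F) forces F = false.
Unit clause (B) forces B = true.
Now (NOT B) is unsatisfied and unit — conflict.
So every satisfying assignment has A = False.

False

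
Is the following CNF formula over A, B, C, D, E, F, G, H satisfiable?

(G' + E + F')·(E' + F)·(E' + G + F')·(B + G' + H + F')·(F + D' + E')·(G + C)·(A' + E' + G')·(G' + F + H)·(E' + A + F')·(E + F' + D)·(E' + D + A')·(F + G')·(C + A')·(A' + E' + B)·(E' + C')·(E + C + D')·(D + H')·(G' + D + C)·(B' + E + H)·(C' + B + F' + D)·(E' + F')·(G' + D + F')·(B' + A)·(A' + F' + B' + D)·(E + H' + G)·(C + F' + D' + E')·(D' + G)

Try E = 0.
Try G = 0.
(C) alone gives C = 1.
(H') alone gives H = 0.
(B') alone gives B = 0.
(D') alone gives D = 0.
(F') alone gives F = 0.
Every clause is now satisfied; A is unconstrained.
A satisfying assignment: A: 0; B: 0; C: 1; D: 0; E: 0; F: 0; G: 0; H: 0.

Yes, satisfiable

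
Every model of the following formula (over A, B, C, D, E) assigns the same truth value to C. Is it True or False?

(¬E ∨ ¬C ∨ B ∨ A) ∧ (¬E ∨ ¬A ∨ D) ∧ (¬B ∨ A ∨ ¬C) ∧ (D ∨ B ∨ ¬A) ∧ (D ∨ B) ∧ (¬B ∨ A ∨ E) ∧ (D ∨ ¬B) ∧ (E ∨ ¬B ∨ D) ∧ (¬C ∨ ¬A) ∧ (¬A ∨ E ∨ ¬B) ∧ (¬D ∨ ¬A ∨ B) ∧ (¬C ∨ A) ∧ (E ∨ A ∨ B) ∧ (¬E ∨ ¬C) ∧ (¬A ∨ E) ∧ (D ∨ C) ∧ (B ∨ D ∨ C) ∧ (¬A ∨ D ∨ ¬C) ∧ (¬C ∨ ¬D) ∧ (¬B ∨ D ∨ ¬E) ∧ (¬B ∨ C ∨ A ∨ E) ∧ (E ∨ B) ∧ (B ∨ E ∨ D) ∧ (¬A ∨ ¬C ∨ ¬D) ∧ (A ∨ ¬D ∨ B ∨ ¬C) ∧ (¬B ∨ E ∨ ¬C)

False

Suppose C = True.
From the singleton clause (¬A), A = False.
That conflicts with the unit clause (A).
So every satisfying assignment has C = False.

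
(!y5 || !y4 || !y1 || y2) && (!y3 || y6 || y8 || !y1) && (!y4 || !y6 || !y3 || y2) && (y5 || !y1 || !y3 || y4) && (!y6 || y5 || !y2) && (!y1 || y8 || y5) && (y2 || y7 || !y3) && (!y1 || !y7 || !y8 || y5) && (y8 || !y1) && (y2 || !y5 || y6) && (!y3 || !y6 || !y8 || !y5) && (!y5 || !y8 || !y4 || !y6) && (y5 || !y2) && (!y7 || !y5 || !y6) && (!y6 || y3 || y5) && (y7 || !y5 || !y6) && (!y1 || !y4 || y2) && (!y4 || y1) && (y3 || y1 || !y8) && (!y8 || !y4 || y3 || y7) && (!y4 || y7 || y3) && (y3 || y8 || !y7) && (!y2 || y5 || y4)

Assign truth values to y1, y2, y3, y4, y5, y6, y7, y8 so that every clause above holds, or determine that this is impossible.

y1: false, y2: false, y3: false, y4: false, y5: false, y6: false, y7: false, y8: false

Suppose y8 = false.
(!y1) alone gives y1 = false.
(!y4) alone gives y4 = false.
Suppose y5 = false.
(!y2) alone gives y2 = false.
Suppose y7 = false.
(!y3) alone gives y3 = false.
(!y6) alone gives y6 = false.
All clauses are satisfied.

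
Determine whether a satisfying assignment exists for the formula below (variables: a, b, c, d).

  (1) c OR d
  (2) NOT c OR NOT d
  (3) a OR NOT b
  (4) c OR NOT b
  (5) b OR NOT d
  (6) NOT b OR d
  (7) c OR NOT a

Case c = true:
The clause (NOT d) is unit, so d = false.
The clause (NOT b) is unit, so b = false.
All clauses hold; a can take either value.
A satisfying assignment: a ↦ false, b ↦ false, c ↦ true, d ↦ false.

Yes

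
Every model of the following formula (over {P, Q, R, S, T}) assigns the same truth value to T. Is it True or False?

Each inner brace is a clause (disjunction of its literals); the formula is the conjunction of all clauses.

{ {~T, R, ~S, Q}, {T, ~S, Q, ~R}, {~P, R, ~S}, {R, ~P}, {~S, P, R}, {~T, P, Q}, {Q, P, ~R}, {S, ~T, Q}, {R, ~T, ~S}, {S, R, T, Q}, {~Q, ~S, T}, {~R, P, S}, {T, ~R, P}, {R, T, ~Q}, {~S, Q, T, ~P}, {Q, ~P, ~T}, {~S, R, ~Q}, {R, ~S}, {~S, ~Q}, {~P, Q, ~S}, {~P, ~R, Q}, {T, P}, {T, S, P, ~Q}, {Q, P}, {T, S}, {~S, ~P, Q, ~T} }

Suppose T = 0.
(P) alone gives P = 1.
(R) alone gives R = 1.
(Q) alone gives Q = 1.
(~S) alone gives S = 0.
But (S) is also a unit clause — contradiction.
So every satisfying assignment has T = True.

True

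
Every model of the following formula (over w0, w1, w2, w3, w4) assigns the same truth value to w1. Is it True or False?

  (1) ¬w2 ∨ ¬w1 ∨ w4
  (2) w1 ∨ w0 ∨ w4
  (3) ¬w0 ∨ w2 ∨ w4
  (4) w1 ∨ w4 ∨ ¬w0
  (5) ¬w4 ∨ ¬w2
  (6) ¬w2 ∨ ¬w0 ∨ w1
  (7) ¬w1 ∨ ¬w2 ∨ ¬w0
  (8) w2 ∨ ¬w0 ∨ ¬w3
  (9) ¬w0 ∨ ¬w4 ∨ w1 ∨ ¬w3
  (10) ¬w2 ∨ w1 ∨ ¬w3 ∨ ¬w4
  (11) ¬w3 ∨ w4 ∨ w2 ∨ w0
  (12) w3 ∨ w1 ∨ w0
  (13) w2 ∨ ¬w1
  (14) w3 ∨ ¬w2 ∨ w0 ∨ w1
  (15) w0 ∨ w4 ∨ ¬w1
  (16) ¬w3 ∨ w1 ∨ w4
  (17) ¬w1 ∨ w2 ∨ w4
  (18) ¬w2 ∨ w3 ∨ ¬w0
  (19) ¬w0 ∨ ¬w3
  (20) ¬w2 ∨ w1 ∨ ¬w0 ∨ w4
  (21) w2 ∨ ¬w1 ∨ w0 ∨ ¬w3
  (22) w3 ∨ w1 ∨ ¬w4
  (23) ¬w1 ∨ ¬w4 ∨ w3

False

Suppose w1 = True.
(w2) alone gives w2 = True.
(w4) alone gives w4 = True.
But (¬w4) is also a unit clause — contradiction.
So every satisfying assignment has w1 = False.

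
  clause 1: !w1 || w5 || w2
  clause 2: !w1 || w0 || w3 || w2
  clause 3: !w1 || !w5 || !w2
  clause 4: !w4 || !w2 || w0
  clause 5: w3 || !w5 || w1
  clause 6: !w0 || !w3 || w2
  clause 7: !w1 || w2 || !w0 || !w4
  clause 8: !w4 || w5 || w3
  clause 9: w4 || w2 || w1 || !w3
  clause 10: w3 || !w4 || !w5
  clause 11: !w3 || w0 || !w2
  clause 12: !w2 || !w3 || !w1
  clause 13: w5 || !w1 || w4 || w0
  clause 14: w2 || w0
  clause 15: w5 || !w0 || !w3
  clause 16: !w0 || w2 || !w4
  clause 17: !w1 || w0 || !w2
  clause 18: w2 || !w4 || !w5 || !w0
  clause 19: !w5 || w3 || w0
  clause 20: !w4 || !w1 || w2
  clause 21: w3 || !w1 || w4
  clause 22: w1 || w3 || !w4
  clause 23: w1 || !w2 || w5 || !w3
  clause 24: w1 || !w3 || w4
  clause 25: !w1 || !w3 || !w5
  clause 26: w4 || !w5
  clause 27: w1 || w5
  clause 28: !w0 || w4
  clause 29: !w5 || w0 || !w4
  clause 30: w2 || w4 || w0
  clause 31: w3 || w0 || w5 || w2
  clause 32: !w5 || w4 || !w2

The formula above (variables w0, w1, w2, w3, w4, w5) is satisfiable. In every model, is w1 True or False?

False

Suppose w1 = true.
Suppose w5 = true.
Unit clause (!w2) forces w2 = false.
Unit clause (w0) forces w0 = true.
Unit clause (!w3) forces w3 = false.
Unit clause (!w4) forces w4 = false.
Now (w4) is unsatisfied and unit — conflict.
Backtrack on w5: now try w5 = false.
Unit clause (w2) forces w2 = true.
Unit clause (!w3) forces w3 = false.
Unit clause (!w4) forces w4 = false.
Now (w4) is unsatisfied and unit — conflict.
Neither w5 = true nor w5 = false works.
So every satisfying assignment has w1 = False.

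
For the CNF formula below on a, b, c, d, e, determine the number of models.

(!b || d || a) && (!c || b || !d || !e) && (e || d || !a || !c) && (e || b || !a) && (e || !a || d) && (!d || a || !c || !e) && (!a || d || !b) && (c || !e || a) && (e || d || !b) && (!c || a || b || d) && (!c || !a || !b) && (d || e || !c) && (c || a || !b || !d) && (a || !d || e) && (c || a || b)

5

There are 2^5 = 32 truth assignments over (a, b, c, d, e).
Split on d. With d = true, the clauses containing d are satisfied and !d drops from the rest; 3 of the 2^4 = 16 assignments to the other variables satisfy what remains.
With d = false, by the same count on the reduced clause set, 2 assignments work.
(One model: a=T, b=F, c=F, d=F, e=T.)
Total: 3 + 2 = 5.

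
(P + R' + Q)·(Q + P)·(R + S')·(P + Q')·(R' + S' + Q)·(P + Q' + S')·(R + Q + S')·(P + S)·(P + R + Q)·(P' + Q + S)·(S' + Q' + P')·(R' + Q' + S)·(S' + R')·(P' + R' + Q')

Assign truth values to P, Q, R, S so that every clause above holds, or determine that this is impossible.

Case Q = 1:
Unit clause (P) forces P = 1.
Unit clause (S') forces S = 0.
Unit clause (R') forces R = 0.
This assignment satisfies each clause.

P: 1,  Q: 1,  R: 0,  S: 0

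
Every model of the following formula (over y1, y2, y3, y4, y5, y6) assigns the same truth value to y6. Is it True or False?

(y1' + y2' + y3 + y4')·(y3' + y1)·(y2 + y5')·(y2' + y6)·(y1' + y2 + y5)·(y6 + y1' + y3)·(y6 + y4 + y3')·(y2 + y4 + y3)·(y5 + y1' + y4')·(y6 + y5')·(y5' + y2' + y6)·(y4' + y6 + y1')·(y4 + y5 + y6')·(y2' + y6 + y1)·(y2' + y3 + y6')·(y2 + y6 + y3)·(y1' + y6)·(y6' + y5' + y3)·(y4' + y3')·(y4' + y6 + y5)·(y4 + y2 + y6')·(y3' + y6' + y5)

Suppose y6 = 0.
(y2') alone gives y2 = 0.
(y5') alone gives y5 = 0.
(y1') alone gives y1 = 0.
(y3') alone gives y3 = 0.
That conflicts with the unit clause (y3).
So every satisfying assignment has y6 = True.

True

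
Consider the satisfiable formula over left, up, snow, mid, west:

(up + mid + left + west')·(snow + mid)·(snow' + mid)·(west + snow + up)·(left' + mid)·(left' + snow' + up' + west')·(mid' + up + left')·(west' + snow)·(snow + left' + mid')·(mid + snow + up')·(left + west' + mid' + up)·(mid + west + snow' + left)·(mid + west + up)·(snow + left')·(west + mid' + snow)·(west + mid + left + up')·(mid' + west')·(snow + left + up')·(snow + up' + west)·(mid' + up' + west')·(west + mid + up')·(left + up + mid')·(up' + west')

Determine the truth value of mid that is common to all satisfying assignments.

True

Suppose mid = 0.
Unit clause (snow) forces snow = 1.
That conflicts with the unit clause (snow').
So every satisfying assignment has mid = True.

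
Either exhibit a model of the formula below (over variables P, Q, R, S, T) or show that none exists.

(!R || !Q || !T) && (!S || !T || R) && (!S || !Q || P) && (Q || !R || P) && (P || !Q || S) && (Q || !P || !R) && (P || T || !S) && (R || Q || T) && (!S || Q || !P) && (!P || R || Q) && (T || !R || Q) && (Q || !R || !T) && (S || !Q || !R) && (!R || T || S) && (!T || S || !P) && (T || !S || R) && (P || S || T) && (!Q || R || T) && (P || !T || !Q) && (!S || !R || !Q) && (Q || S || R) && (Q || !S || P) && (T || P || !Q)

Case R = false:
Case S = false:
From the singleton clause (Q), Q = true.
From the singleton clause (P), P = true.
From the singleton clause (!T), T = false.
Now (T) is unsatisfied and unit — conflict.
Undo S and try S = true.
From the singleton clause (!T), T = false.
Now (T) is unsatisfied and unit — conflict.
Both values of S lead to a conflict.
Undo R and try R = true.
Case Q = false:
From the singleton clause (P), P = true.
Now (!P) is unsatisfied and unit — conflict.
Undo Q and try Q = true.
From the singleton clause (!T), T = false.
From the singleton clause (S), S = true.
Now (!S) is unsatisfied and unit — conflict.
Both values of Q lead to a conflict.
Both values of R lead to a conflict.

UNSATISFIABLE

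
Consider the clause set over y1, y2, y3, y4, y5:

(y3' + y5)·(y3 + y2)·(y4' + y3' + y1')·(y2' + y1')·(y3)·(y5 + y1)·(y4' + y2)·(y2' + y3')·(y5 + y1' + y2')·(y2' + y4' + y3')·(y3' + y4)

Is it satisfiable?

(y3) alone gives y3 = 1.
(y5) alone gives y5 = 1.
(y2') alone gives y2 = 0.
(y4') alone gives y4 = 0.
That conflicts with the unit clause (y4).
No assignment satisfies every clause.

No, unsatisfiable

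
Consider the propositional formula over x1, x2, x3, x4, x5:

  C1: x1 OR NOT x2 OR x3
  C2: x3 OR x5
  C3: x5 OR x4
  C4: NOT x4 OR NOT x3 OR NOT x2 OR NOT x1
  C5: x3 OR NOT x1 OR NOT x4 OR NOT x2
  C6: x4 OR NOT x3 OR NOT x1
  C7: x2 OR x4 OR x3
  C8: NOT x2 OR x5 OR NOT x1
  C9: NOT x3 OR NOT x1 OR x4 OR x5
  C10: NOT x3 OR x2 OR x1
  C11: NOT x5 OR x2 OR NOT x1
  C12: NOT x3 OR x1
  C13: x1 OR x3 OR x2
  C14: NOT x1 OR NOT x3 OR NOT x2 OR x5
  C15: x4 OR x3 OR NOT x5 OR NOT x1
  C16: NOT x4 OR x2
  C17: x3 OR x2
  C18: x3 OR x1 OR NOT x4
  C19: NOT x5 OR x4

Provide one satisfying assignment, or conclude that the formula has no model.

Suppose x3 = true.
From the singleton clause (x1), x1 = true.
From the singleton clause (x4), x4 = true.
From the singleton clause (NOT x2), x2 = false.
That conflicts with the unit clause (x2).
Backtrack on x3: now try x3 = false.
From the singleton clause (x5), x5 = true.
From the singleton clause (x2), x2 = true.
From the singleton clause (x1), x1 = true.
From the singleton clause (NOT x4), x4 = false.
That conflicts with the unit clause (x4).
Neither x3 = true nor x3 = false works.

UNSATISFIABLE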